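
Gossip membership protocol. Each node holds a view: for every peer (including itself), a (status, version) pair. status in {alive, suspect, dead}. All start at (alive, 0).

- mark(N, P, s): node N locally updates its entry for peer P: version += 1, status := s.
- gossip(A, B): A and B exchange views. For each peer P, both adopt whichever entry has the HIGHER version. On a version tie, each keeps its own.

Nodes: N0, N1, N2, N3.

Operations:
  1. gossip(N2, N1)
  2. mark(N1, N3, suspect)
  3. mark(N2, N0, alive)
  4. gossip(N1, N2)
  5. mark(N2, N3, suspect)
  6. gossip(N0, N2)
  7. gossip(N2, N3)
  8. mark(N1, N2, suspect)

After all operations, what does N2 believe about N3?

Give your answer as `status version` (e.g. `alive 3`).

Op 1: gossip N2<->N1 -> N2.N0=(alive,v0) N2.N1=(alive,v0) N2.N2=(alive,v0) N2.N3=(alive,v0) | N1.N0=(alive,v0) N1.N1=(alive,v0) N1.N2=(alive,v0) N1.N3=(alive,v0)
Op 2: N1 marks N3=suspect -> (suspect,v1)
Op 3: N2 marks N0=alive -> (alive,v1)
Op 4: gossip N1<->N2 -> N1.N0=(alive,v1) N1.N1=(alive,v0) N1.N2=(alive,v0) N1.N3=(suspect,v1) | N2.N0=(alive,v1) N2.N1=(alive,v0) N2.N2=(alive,v0) N2.N3=(suspect,v1)
Op 5: N2 marks N3=suspect -> (suspect,v2)
Op 6: gossip N0<->N2 -> N0.N0=(alive,v1) N0.N1=(alive,v0) N0.N2=(alive,v0) N0.N3=(suspect,v2) | N2.N0=(alive,v1) N2.N1=(alive,v0) N2.N2=(alive,v0) N2.N3=(suspect,v2)
Op 7: gossip N2<->N3 -> N2.N0=(alive,v1) N2.N1=(alive,v0) N2.N2=(alive,v0) N2.N3=(suspect,v2) | N3.N0=(alive,v1) N3.N1=(alive,v0) N3.N2=(alive,v0) N3.N3=(suspect,v2)
Op 8: N1 marks N2=suspect -> (suspect,v1)

Answer: suspect 2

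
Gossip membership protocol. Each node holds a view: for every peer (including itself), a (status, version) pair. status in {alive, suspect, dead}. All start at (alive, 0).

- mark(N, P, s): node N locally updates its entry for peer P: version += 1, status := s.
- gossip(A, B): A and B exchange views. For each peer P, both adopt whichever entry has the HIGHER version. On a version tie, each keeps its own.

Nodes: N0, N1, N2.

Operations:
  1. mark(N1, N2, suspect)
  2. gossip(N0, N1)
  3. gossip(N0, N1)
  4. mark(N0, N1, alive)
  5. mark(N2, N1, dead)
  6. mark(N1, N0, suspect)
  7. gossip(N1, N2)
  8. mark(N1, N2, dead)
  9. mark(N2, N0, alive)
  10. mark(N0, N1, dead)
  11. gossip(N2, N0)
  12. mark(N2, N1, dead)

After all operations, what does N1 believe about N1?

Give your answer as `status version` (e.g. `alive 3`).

Op 1: N1 marks N2=suspect -> (suspect,v1)
Op 2: gossip N0<->N1 -> N0.N0=(alive,v0) N0.N1=(alive,v0) N0.N2=(suspect,v1) | N1.N0=(alive,v0) N1.N1=(alive,v0) N1.N2=(suspect,v1)
Op 3: gossip N0<->N1 -> N0.N0=(alive,v0) N0.N1=(alive,v0) N0.N2=(suspect,v1) | N1.N0=(alive,v0) N1.N1=(alive,v0) N1.N2=(suspect,v1)
Op 4: N0 marks N1=alive -> (alive,v1)
Op 5: N2 marks N1=dead -> (dead,v1)
Op 6: N1 marks N0=suspect -> (suspect,v1)
Op 7: gossip N1<->N2 -> N1.N0=(suspect,v1) N1.N1=(dead,v1) N1.N2=(suspect,v1) | N2.N0=(suspect,v1) N2.N1=(dead,v1) N2.N2=(suspect,v1)
Op 8: N1 marks N2=dead -> (dead,v2)
Op 9: N2 marks N0=alive -> (alive,v2)
Op 10: N0 marks N1=dead -> (dead,v2)
Op 11: gossip N2<->N0 -> N2.N0=(alive,v2) N2.N1=(dead,v2) N2.N2=(suspect,v1) | N0.N0=(alive,v2) N0.N1=(dead,v2) N0.N2=(suspect,v1)
Op 12: N2 marks N1=dead -> (dead,v3)

Answer: dead 1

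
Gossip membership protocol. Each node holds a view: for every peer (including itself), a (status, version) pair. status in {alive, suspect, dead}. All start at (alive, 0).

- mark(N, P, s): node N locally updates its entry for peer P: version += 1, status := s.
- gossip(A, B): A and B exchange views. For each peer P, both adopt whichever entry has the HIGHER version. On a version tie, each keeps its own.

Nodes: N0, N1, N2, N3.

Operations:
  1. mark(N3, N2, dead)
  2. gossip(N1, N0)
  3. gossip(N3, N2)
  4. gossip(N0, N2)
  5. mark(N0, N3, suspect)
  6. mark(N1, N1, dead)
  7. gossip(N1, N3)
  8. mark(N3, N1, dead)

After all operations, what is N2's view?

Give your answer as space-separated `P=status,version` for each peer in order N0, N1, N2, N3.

Op 1: N3 marks N2=dead -> (dead,v1)
Op 2: gossip N1<->N0 -> N1.N0=(alive,v0) N1.N1=(alive,v0) N1.N2=(alive,v0) N1.N3=(alive,v0) | N0.N0=(alive,v0) N0.N1=(alive,v0) N0.N2=(alive,v0) N0.N3=(alive,v0)
Op 3: gossip N3<->N2 -> N3.N0=(alive,v0) N3.N1=(alive,v0) N3.N2=(dead,v1) N3.N3=(alive,v0) | N2.N0=(alive,v0) N2.N1=(alive,v0) N2.N2=(dead,v1) N2.N3=(alive,v0)
Op 4: gossip N0<->N2 -> N0.N0=(alive,v0) N0.N1=(alive,v0) N0.N2=(dead,v1) N0.N3=(alive,v0) | N2.N0=(alive,v0) N2.N1=(alive,v0) N2.N2=(dead,v1) N2.N3=(alive,v0)
Op 5: N0 marks N3=suspect -> (suspect,v1)
Op 6: N1 marks N1=dead -> (dead,v1)
Op 7: gossip N1<->N3 -> N1.N0=(alive,v0) N1.N1=(dead,v1) N1.N2=(dead,v1) N1.N3=(alive,v0) | N3.N0=(alive,v0) N3.N1=(dead,v1) N3.N2=(dead,v1) N3.N3=(alive,v0)
Op 8: N3 marks N1=dead -> (dead,v2)

Answer: N0=alive,0 N1=alive,0 N2=dead,1 N3=alive,0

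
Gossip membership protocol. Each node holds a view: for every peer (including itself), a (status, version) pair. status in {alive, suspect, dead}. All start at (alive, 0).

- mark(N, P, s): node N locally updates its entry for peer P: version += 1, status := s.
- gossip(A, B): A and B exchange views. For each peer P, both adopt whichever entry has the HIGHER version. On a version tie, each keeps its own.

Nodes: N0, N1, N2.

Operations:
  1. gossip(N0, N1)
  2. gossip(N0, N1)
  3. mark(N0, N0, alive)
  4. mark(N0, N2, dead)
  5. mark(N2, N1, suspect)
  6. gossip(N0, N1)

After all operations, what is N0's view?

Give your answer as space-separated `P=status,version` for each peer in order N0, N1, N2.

Answer: N0=alive,1 N1=alive,0 N2=dead,1

Derivation:
Op 1: gossip N0<->N1 -> N0.N0=(alive,v0) N0.N1=(alive,v0) N0.N2=(alive,v0) | N1.N0=(alive,v0) N1.N1=(alive,v0) N1.N2=(alive,v0)
Op 2: gossip N0<->N1 -> N0.N0=(alive,v0) N0.N1=(alive,v0) N0.N2=(alive,v0) | N1.N0=(alive,v0) N1.N1=(alive,v0) N1.N2=(alive,v0)
Op 3: N0 marks N0=alive -> (alive,v1)
Op 4: N0 marks N2=dead -> (dead,v1)
Op 5: N2 marks N1=suspect -> (suspect,v1)
Op 6: gossip N0<->N1 -> N0.N0=(alive,v1) N0.N1=(alive,v0) N0.N2=(dead,v1) | N1.N0=(alive,v1) N1.N1=(alive,v0) N1.N2=(dead,v1)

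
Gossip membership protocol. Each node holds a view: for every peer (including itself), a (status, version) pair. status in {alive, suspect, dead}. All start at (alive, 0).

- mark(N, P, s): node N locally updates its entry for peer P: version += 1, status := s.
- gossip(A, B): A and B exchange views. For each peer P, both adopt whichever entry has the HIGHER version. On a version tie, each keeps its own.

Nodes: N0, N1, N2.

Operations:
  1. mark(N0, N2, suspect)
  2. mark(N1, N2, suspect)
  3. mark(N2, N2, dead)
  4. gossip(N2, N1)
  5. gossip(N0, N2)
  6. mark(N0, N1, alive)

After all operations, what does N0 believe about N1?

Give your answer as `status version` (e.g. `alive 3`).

Op 1: N0 marks N2=suspect -> (suspect,v1)
Op 2: N1 marks N2=suspect -> (suspect,v1)
Op 3: N2 marks N2=dead -> (dead,v1)
Op 4: gossip N2<->N1 -> N2.N0=(alive,v0) N2.N1=(alive,v0) N2.N2=(dead,v1) | N1.N0=(alive,v0) N1.N1=(alive,v0) N1.N2=(suspect,v1)
Op 5: gossip N0<->N2 -> N0.N0=(alive,v0) N0.N1=(alive,v0) N0.N2=(suspect,v1) | N2.N0=(alive,v0) N2.N1=(alive,v0) N2.N2=(dead,v1)
Op 6: N0 marks N1=alive -> (alive,v1)

Answer: alive 1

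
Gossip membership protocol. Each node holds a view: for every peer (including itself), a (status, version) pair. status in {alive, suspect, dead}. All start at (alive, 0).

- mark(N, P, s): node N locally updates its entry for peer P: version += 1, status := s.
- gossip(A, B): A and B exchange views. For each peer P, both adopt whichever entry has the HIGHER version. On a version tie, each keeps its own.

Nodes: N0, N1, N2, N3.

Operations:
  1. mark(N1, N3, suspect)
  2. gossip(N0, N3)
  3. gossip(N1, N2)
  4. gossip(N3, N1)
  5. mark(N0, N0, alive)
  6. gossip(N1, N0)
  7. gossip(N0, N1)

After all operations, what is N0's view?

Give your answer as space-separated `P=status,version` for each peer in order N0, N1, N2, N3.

Op 1: N1 marks N3=suspect -> (suspect,v1)
Op 2: gossip N0<->N3 -> N0.N0=(alive,v0) N0.N1=(alive,v0) N0.N2=(alive,v0) N0.N3=(alive,v0) | N3.N0=(alive,v0) N3.N1=(alive,v0) N3.N2=(alive,v0) N3.N3=(alive,v0)
Op 3: gossip N1<->N2 -> N1.N0=(alive,v0) N1.N1=(alive,v0) N1.N2=(alive,v0) N1.N3=(suspect,v1) | N2.N0=(alive,v0) N2.N1=(alive,v0) N2.N2=(alive,v0) N2.N3=(suspect,v1)
Op 4: gossip N3<->N1 -> N3.N0=(alive,v0) N3.N1=(alive,v0) N3.N2=(alive,v0) N3.N3=(suspect,v1) | N1.N0=(alive,v0) N1.N1=(alive,v0) N1.N2=(alive,v0) N1.N3=(suspect,v1)
Op 5: N0 marks N0=alive -> (alive,v1)
Op 6: gossip N1<->N0 -> N1.N0=(alive,v1) N1.N1=(alive,v0) N1.N2=(alive,v0) N1.N3=(suspect,v1) | N0.N0=(alive,v1) N0.N1=(alive,v0) N0.N2=(alive,v0) N0.N3=(suspect,v1)
Op 7: gossip N0<->N1 -> N0.N0=(alive,v1) N0.N1=(alive,v0) N0.N2=(alive,v0) N0.N3=(suspect,v1) | N1.N0=(alive,v1) N1.N1=(alive,v0) N1.N2=(alive,v0) N1.N3=(suspect,v1)

Answer: N0=alive,1 N1=alive,0 N2=alive,0 N3=suspect,1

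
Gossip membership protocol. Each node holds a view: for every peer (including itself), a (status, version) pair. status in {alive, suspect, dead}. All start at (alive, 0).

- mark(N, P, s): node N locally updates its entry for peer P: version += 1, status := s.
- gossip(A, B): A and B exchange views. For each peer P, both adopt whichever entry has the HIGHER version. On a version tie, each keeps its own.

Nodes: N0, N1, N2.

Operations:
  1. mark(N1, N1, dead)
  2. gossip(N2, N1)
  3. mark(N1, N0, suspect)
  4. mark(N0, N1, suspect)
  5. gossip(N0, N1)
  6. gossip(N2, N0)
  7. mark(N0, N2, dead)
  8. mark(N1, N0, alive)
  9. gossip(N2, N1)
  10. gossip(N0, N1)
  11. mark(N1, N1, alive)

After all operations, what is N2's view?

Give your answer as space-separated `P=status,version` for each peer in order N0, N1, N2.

Op 1: N1 marks N1=dead -> (dead,v1)
Op 2: gossip N2<->N1 -> N2.N0=(alive,v0) N2.N1=(dead,v1) N2.N2=(alive,v0) | N1.N0=(alive,v0) N1.N1=(dead,v1) N1.N2=(alive,v0)
Op 3: N1 marks N0=suspect -> (suspect,v1)
Op 4: N0 marks N1=suspect -> (suspect,v1)
Op 5: gossip N0<->N1 -> N0.N0=(suspect,v1) N0.N1=(suspect,v1) N0.N2=(alive,v0) | N1.N0=(suspect,v1) N1.N1=(dead,v1) N1.N2=(alive,v0)
Op 6: gossip N2<->N0 -> N2.N0=(suspect,v1) N2.N1=(dead,v1) N2.N2=(alive,v0) | N0.N0=(suspect,v1) N0.N1=(suspect,v1) N0.N2=(alive,v0)
Op 7: N0 marks N2=dead -> (dead,v1)
Op 8: N1 marks N0=alive -> (alive,v2)
Op 9: gossip N2<->N1 -> N2.N0=(alive,v2) N2.N1=(dead,v1) N2.N2=(alive,v0) | N1.N0=(alive,v2) N1.N1=(dead,v1) N1.N2=(alive,v0)
Op 10: gossip N0<->N1 -> N0.N0=(alive,v2) N0.N1=(suspect,v1) N0.N2=(dead,v1) | N1.N0=(alive,v2) N1.N1=(dead,v1) N1.N2=(dead,v1)
Op 11: N1 marks N1=alive -> (alive,v2)

Answer: N0=alive,2 N1=dead,1 N2=alive,0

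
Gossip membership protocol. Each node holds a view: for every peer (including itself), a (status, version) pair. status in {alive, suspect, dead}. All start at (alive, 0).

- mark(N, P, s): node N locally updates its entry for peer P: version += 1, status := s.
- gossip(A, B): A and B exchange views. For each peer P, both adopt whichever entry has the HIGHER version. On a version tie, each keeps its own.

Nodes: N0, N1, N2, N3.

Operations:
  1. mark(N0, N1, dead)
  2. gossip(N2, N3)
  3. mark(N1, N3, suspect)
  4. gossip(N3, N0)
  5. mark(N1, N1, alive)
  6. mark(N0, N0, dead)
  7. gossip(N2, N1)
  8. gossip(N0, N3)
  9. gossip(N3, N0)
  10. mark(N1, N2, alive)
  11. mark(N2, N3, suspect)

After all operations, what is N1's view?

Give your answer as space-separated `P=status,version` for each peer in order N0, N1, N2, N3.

Op 1: N0 marks N1=dead -> (dead,v1)
Op 2: gossip N2<->N3 -> N2.N0=(alive,v0) N2.N1=(alive,v0) N2.N2=(alive,v0) N2.N3=(alive,v0) | N3.N0=(alive,v0) N3.N1=(alive,v0) N3.N2=(alive,v0) N3.N3=(alive,v0)
Op 3: N1 marks N3=suspect -> (suspect,v1)
Op 4: gossip N3<->N0 -> N3.N0=(alive,v0) N3.N1=(dead,v1) N3.N2=(alive,v0) N3.N3=(alive,v0) | N0.N0=(alive,v0) N0.N1=(dead,v1) N0.N2=(alive,v0) N0.N3=(alive,v0)
Op 5: N1 marks N1=alive -> (alive,v1)
Op 6: N0 marks N0=dead -> (dead,v1)
Op 7: gossip N2<->N1 -> N2.N0=(alive,v0) N2.N1=(alive,v1) N2.N2=(alive,v0) N2.N3=(suspect,v1) | N1.N0=(alive,v0) N1.N1=(alive,v1) N1.N2=(alive,v0) N1.N3=(suspect,v1)
Op 8: gossip N0<->N3 -> N0.N0=(dead,v1) N0.N1=(dead,v1) N0.N2=(alive,v0) N0.N3=(alive,v0) | N3.N0=(dead,v1) N3.N1=(dead,v1) N3.N2=(alive,v0) N3.N3=(alive,v0)
Op 9: gossip N3<->N0 -> N3.N0=(dead,v1) N3.N1=(dead,v1) N3.N2=(alive,v0) N3.N3=(alive,v0) | N0.N0=(dead,v1) N0.N1=(dead,v1) N0.N2=(alive,v0) N0.N3=(alive,v0)
Op 10: N1 marks N2=alive -> (alive,v1)
Op 11: N2 marks N3=suspect -> (suspect,v2)

Answer: N0=alive,0 N1=alive,1 N2=alive,1 N3=suspect,1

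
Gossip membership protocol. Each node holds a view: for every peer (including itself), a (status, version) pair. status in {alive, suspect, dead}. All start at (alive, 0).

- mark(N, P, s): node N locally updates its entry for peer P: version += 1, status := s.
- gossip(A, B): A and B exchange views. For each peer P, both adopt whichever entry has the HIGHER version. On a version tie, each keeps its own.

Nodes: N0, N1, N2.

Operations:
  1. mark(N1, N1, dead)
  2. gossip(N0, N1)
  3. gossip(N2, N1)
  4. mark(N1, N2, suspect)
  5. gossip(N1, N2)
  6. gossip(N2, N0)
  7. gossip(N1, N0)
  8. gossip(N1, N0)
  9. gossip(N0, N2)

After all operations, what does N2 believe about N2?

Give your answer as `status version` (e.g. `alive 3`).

Op 1: N1 marks N1=dead -> (dead,v1)
Op 2: gossip N0<->N1 -> N0.N0=(alive,v0) N0.N1=(dead,v1) N0.N2=(alive,v0) | N1.N0=(alive,v0) N1.N1=(dead,v1) N1.N2=(alive,v0)
Op 3: gossip N2<->N1 -> N2.N0=(alive,v0) N2.N1=(dead,v1) N2.N2=(alive,v0) | N1.N0=(alive,v0) N1.N1=(dead,v1) N1.N2=(alive,v0)
Op 4: N1 marks N2=suspect -> (suspect,v1)
Op 5: gossip N1<->N2 -> N1.N0=(alive,v0) N1.N1=(dead,v1) N1.N2=(suspect,v1) | N2.N0=(alive,v0) N2.N1=(dead,v1) N2.N2=(suspect,v1)
Op 6: gossip N2<->N0 -> N2.N0=(alive,v0) N2.N1=(dead,v1) N2.N2=(suspect,v1) | N0.N0=(alive,v0) N0.N1=(dead,v1) N0.N2=(suspect,v1)
Op 7: gossip N1<->N0 -> N1.N0=(alive,v0) N1.N1=(dead,v1) N1.N2=(suspect,v1) | N0.N0=(alive,v0) N0.N1=(dead,v1) N0.N2=(suspect,v1)
Op 8: gossip N1<->N0 -> N1.N0=(alive,v0) N1.N1=(dead,v1) N1.N2=(suspect,v1) | N0.N0=(alive,v0) N0.N1=(dead,v1) N0.N2=(suspect,v1)
Op 9: gossip N0<->N2 -> N0.N0=(alive,v0) N0.N1=(dead,v1) N0.N2=(suspect,v1) | N2.N0=(alive,v0) N2.N1=(dead,v1) N2.N2=(suspect,v1)

Answer: suspect 1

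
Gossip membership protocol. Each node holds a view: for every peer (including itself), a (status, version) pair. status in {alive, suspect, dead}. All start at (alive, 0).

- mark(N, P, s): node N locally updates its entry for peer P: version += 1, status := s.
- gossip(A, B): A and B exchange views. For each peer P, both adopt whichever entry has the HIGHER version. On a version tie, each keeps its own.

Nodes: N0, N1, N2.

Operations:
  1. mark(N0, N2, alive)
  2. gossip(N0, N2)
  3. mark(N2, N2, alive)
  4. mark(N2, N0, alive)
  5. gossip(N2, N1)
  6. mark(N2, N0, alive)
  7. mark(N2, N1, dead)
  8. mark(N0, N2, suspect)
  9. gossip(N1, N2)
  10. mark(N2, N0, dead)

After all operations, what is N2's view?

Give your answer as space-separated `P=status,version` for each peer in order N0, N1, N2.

Answer: N0=dead,3 N1=dead,1 N2=alive,2

Derivation:
Op 1: N0 marks N2=alive -> (alive,v1)
Op 2: gossip N0<->N2 -> N0.N0=(alive,v0) N0.N1=(alive,v0) N0.N2=(alive,v1) | N2.N0=(alive,v0) N2.N1=(alive,v0) N2.N2=(alive,v1)
Op 3: N2 marks N2=alive -> (alive,v2)
Op 4: N2 marks N0=alive -> (alive,v1)
Op 5: gossip N2<->N1 -> N2.N0=(alive,v1) N2.N1=(alive,v0) N2.N2=(alive,v2) | N1.N0=(alive,v1) N1.N1=(alive,v0) N1.N2=(alive,v2)
Op 6: N2 marks N0=alive -> (alive,v2)
Op 7: N2 marks N1=dead -> (dead,v1)
Op 8: N0 marks N2=suspect -> (suspect,v2)
Op 9: gossip N1<->N2 -> N1.N0=(alive,v2) N1.N1=(dead,v1) N1.N2=(alive,v2) | N2.N0=(alive,v2) N2.N1=(dead,v1) N2.N2=(alive,v2)
Op 10: N2 marks N0=dead -> (dead,v3)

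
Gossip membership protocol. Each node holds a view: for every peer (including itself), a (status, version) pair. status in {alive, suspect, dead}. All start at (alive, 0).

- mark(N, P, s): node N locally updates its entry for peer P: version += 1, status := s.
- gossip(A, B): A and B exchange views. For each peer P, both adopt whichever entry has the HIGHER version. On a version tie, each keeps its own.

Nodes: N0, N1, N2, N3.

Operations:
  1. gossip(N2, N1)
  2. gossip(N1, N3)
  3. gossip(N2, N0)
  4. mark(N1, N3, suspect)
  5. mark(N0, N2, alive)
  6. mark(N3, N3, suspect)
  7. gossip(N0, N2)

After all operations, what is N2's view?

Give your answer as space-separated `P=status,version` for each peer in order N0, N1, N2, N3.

Op 1: gossip N2<->N1 -> N2.N0=(alive,v0) N2.N1=(alive,v0) N2.N2=(alive,v0) N2.N3=(alive,v0) | N1.N0=(alive,v0) N1.N1=(alive,v0) N1.N2=(alive,v0) N1.N3=(alive,v0)
Op 2: gossip N1<->N3 -> N1.N0=(alive,v0) N1.N1=(alive,v0) N1.N2=(alive,v0) N1.N3=(alive,v0) | N3.N0=(alive,v0) N3.N1=(alive,v0) N3.N2=(alive,v0) N3.N3=(alive,v0)
Op 3: gossip N2<->N0 -> N2.N0=(alive,v0) N2.N1=(alive,v0) N2.N2=(alive,v0) N2.N3=(alive,v0) | N0.N0=(alive,v0) N0.N1=(alive,v0) N0.N2=(alive,v0) N0.N3=(alive,v0)
Op 4: N1 marks N3=suspect -> (suspect,v1)
Op 5: N0 marks N2=alive -> (alive,v1)
Op 6: N3 marks N3=suspect -> (suspect,v1)
Op 7: gossip N0<->N2 -> N0.N0=(alive,v0) N0.N1=(alive,v0) N0.N2=(alive,v1) N0.N3=(alive,v0) | N2.N0=(alive,v0) N2.N1=(alive,v0) N2.N2=(alive,v1) N2.N3=(alive,v0)

Answer: N0=alive,0 N1=alive,0 N2=alive,1 N3=alive,0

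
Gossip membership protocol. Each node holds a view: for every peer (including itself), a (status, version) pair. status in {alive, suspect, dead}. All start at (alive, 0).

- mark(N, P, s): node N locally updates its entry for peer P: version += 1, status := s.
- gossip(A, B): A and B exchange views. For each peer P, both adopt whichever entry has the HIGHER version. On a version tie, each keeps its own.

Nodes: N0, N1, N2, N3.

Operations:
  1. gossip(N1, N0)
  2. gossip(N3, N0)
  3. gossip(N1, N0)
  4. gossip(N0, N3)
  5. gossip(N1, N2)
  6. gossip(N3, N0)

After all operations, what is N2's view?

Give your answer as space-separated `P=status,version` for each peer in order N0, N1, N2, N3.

Answer: N0=alive,0 N1=alive,0 N2=alive,0 N3=alive,0

Derivation:
Op 1: gossip N1<->N0 -> N1.N0=(alive,v0) N1.N1=(alive,v0) N1.N2=(alive,v0) N1.N3=(alive,v0) | N0.N0=(alive,v0) N0.N1=(alive,v0) N0.N2=(alive,v0) N0.N3=(alive,v0)
Op 2: gossip N3<->N0 -> N3.N0=(alive,v0) N3.N1=(alive,v0) N3.N2=(alive,v0) N3.N3=(alive,v0) | N0.N0=(alive,v0) N0.N1=(alive,v0) N0.N2=(alive,v0) N0.N3=(alive,v0)
Op 3: gossip N1<->N0 -> N1.N0=(alive,v0) N1.N1=(alive,v0) N1.N2=(alive,v0) N1.N3=(alive,v0) | N0.N0=(alive,v0) N0.N1=(alive,v0) N0.N2=(alive,v0) N0.N3=(alive,v0)
Op 4: gossip N0<->N3 -> N0.N0=(alive,v0) N0.N1=(alive,v0) N0.N2=(alive,v0) N0.N3=(alive,v0) | N3.N0=(alive,v0) N3.N1=(alive,v0) N3.N2=(alive,v0) N3.N3=(alive,v0)
Op 5: gossip N1<->N2 -> N1.N0=(alive,v0) N1.N1=(alive,v0) N1.N2=(alive,v0) N1.N3=(alive,v0) | N2.N0=(alive,v0) N2.N1=(alive,v0) N2.N2=(alive,v0) N2.N3=(alive,v0)
Op 6: gossip N3<->N0 -> N3.N0=(alive,v0) N3.N1=(alive,v0) N3.N2=(alive,v0) N3.N3=(alive,v0) | N0.N0=(alive,v0) N0.N1=(alive,v0) N0.N2=(alive,v0) N0.N3=(alive,v0)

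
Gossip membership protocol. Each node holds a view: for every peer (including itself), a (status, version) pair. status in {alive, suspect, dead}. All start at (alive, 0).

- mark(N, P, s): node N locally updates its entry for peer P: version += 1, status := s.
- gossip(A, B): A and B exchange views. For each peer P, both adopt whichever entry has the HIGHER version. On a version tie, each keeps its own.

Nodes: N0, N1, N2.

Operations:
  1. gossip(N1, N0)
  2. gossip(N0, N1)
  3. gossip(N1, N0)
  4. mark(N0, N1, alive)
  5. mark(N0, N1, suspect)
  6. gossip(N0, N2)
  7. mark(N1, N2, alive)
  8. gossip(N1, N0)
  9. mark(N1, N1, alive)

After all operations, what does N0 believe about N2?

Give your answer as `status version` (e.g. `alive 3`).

Answer: alive 1

Derivation:
Op 1: gossip N1<->N0 -> N1.N0=(alive,v0) N1.N1=(alive,v0) N1.N2=(alive,v0) | N0.N0=(alive,v0) N0.N1=(alive,v0) N0.N2=(alive,v0)
Op 2: gossip N0<->N1 -> N0.N0=(alive,v0) N0.N1=(alive,v0) N0.N2=(alive,v0) | N1.N0=(alive,v0) N1.N1=(alive,v0) N1.N2=(alive,v0)
Op 3: gossip N1<->N0 -> N1.N0=(alive,v0) N1.N1=(alive,v0) N1.N2=(alive,v0) | N0.N0=(alive,v0) N0.N1=(alive,v0) N0.N2=(alive,v0)
Op 4: N0 marks N1=alive -> (alive,v1)
Op 5: N0 marks N1=suspect -> (suspect,v2)
Op 6: gossip N0<->N2 -> N0.N0=(alive,v0) N0.N1=(suspect,v2) N0.N2=(alive,v0) | N2.N0=(alive,v0) N2.N1=(suspect,v2) N2.N2=(alive,v0)
Op 7: N1 marks N2=alive -> (alive,v1)
Op 8: gossip N1<->N0 -> N1.N0=(alive,v0) N1.N1=(suspect,v2) N1.N2=(alive,v1) | N0.N0=(alive,v0) N0.N1=(suspect,v2) N0.N2=(alive,v1)
Op 9: N1 marks N1=alive -> (alive,v3)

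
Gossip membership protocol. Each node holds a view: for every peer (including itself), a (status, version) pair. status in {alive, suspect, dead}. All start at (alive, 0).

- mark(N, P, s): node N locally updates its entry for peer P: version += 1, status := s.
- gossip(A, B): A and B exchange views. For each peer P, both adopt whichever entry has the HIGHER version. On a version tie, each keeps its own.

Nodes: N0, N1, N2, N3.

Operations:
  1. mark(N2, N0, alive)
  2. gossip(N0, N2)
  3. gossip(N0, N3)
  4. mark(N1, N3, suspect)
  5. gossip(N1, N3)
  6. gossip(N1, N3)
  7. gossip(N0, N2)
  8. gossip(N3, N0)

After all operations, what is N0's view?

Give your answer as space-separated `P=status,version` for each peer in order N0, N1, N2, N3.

Op 1: N2 marks N0=alive -> (alive,v1)
Op 2: gossip N0<->N2 -> N0.N0=(alive,v1) N0.N1=(alive,v0) N0.N2=(alive,v0) N0.N3=(alive,v0) | N2.N0=(alive,v1) N2.N1=(alive,v0) N2.N2=(alive,v0) N2.N3=(alive,v0)
Op 3: gossip N0<->N3 -> N0.N0=(alive,v1) N0.N1=(alive,v0) N0.N2=(alive,v0) N0.N3=(alive,v0) | N3.N0=(alive,v1) N3.N1=(alive,v0) N3.N2=(alive,v0) N3.N3=(alive,v0)
Op 4: N1 marks N3=suspect -> (suspect,v1)
Op 5: gossip N1<->N3 -> N1.N0=(alive,v1) N1.N1=(alive,v0) N1.N2=(alive,v0) N1.N3=(suspect,v1) | N3.N0=(alive,v1) N3.N1=(alive,v0) N3.N2=(alive,v0) N3.N3=(suspect,v1)
Op 6: gossip N1<->N3 -> N1.N0=(alive,v1) N1.N1=(alive,v0) N1.N2=(alive,v0) N1.N3=(suspect,v1) | N3.N0=(alive,v1) N3.N1=(alive,v0) N3.N2=(alive,v0) N3.N3=(suspect,v1)
Op 7: gossip N0<->N2 -> N0.N0=(alive,v1) N0.N1=(alive,v0) N0.N2=(alive,v0) N0.N3=(alive,v0) | N2.N0=(alive,v1) N2.N1=(alive,v0) N2.N2=(alive,v0) N2.N3=(alive,v0)
Op 8: gossip N3<->N0 -> N3.N0=(alive,v1) N3.N1=(alive,v0) N3.N2=(alive,v0) N3.N3=(suspect,v1) | N0.N0=(alive,v1) N0.N1=(alive,v0) N0.N2=(alive,v0) N0.N3=(suspect,v1)

Answer: N0=alive,1 N1=alive,0 N2=alive,0 N3=suspect,1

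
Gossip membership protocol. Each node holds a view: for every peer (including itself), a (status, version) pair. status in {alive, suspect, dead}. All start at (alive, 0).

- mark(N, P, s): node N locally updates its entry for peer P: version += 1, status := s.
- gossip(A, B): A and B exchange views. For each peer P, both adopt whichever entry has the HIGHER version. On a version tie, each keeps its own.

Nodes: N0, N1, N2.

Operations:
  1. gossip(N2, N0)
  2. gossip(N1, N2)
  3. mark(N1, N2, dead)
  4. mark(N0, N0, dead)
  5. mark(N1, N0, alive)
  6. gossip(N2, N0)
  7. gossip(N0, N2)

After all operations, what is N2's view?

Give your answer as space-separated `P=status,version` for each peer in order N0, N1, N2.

Answer: N0=dead,1 N1=alive,0 N2=alive,0

Derivation:
Op 1: gossip N2<->N0 -> N2.N0=(alive,v0) N2.N1=(alive,v0) N2.N2=(alive,v0) | N0.N0=(alive,v0) N0.N1=(alive,v0) N0.N2=(alive,v0)
Op 2: gossip N1<->N2 -> N1.N0=(alive,v0) N1.N1=(alive,v0) N1.N2=(alive,v0) | N2.N0=(alive,v0) N2.N1=(alive,v0) N2.N2=(alive,v0)
Op 3: N1 marks N2=dead -> (dead,v1)
Op 4: N0 marks N0=dead -> (dead,v1)
Op 5: N1 marks N0=alive -> (alive,v1)
Op 6: gossip N2<->N0 -> N2.N0=(dead,v1) N2.N1=(alive,v0) N2.N2=(alive,v0) | N0.N0=(dead,v1) N0.N1=(alive,v0) N0.N2=(alive,v0)
Op 7: gossip N0<->N2 -> N0.N0=(dead,v1) N0.N1=(alive,v0) N0.N2=(alive,v0) | N2.N0=(dead,v1) N2.N1=(alive,v0) N2.N2=(alive,v0)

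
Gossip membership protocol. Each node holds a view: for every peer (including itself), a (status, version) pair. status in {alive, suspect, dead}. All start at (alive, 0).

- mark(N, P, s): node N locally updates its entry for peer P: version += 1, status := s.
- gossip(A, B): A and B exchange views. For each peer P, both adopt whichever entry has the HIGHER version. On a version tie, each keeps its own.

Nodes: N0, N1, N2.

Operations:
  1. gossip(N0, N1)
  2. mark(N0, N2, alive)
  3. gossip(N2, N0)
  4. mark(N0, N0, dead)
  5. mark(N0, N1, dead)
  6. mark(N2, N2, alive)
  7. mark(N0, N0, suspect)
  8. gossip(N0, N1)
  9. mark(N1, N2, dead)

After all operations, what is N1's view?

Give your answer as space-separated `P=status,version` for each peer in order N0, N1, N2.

Answer: N0=suspect,2 N1=dead,1 N2=dead,2

Derivation:
Op 1: gossip N0<->N1 -> N0.N0=(alive,v0) N0.N1=(alive,v0) N0.N2=(alive,v0) | N1.N0=(alive,v0) N1.N1=(alive,v0) N1.N2=(alive,v0)
Op 2: N0 marks N2=alive -> (alive,v1)
Op 3: gossip N2<->N0 -> N2.N0=(alive,v0) N2.N1=(alive,v0) N2.N2=(alive,v1) | N0.N0=(alive,v0) N0.N1=(alive,v0) N0.N2=(alive,v1)
Op 4: N0 marks N0=dead -> (dead,v1)
Op 5: N0 marks N1=dead -> (dead,v1)
Op 6: N2 marks N2=alive -> (alive,v2)
Op 7: N0 marks N0=suspect -> (suspect,v2)
Op 8: gossip N0<->N1 -> N0.N0=(suspect,v2) N0.N1=(dead,v1) N0.N2=(alive,v1) | N1.N0=(suspect,v2) N1.N1=(dead,v1) N1.N2=(alive,v1)
Op 9: N1 marks N2=dead -> (dead,v2)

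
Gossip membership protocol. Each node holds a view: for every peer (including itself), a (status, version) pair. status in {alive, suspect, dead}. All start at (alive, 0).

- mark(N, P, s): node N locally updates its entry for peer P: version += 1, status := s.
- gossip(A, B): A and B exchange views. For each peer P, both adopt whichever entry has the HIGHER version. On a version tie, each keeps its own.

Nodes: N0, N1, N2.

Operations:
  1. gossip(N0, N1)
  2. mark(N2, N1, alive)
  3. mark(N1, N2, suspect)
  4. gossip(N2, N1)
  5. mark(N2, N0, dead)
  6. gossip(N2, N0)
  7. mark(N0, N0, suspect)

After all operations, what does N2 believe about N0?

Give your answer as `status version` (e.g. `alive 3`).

Answer: dead 1

Derivation:
Op 1: gossip N0<->N1 -> N0.N0=(alive,v0) N0.N1=(alive,v0) N0.N2=(alive,v0) | N1.N0=(alive,v0) N1.N1=(alive,v0) N1.N2=(alive,v0)
Op 2: N2 marks N1=alive -> (alive,v1)
Op 3: N1 marks N2=suspect -> (suspect,v1)
Op 4: gossip N2<->N1 -> N2.N0=(alive,v0) N2.N1=(alive,v1) N2.N2=(suspect,v1) | N1.N0=(alive,v0) N1.N1=(alive,v1) N1.N2=(suspect,v1)
Op 5: N2 marks N0=dead -> (dead,v1)
Op 6: gossip N2<->N0 -> N2.N0=(dead,v1) N2.N1=(alive,v1) N2.N2=(suspect,v1) | N0.N0=(dead,v1) N0.N1=(alive,v1) N0.N2=(suspect,v1)
Op 7: N0 marks N0=suspect -> (suspect,v2)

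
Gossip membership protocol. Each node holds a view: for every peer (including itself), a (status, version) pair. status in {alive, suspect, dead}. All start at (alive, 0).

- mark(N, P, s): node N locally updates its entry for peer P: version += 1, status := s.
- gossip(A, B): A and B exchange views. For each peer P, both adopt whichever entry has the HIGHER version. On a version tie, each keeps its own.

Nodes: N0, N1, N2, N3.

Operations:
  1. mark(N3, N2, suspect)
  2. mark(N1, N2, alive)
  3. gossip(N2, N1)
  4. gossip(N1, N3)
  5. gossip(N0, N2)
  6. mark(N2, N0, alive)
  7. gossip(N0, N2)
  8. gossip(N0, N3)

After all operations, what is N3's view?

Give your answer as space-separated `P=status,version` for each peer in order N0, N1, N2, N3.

Op 1: N3 marks N2=suspect -> (suspect,v1)
Op 2: N1 marks N2=alive -> (alive,v1)
Op 3: gossip N2<->N1 -> N2.N0=(alive,v0) N2.N1=(alive,v0) N2.N2=(alive,v1) N2.N3=(alive,v0) | N1.N0=(alive,v0) N1.N1=(alive,v0) N1.N2=(alive,v1) N1.N3=(alive,v0)
Op 4: gossip N1<->N3 -> N1.N0=(alive,v0) N1.N1=(alive,v0) N1.N2=(alive,v1) N1.N3=(alive,v0) | N3.N0=(alive,v0) N3.N1=(alive,v0) N3.N2=(suspect,v1) N3.N3=(alive,v0)
Op 5: gossip N0<->N2 -> N0.N0=(alive,v0) N0.N1=(alive,v0) N0.N2=(alive,v1) N0.N3=(alive,v0) | N2.N0=(alive,v0) N2.N1=(alive,v0) N2.N2=(alive,v1) N2.N3=(alive,v0)
Op 6: N2 marks N0=alive -> (alive,v1)
Op 7: gossip N0<->N2 -> N0.N0=(alive,v1) N0.N1=(alive,v0) N0.N2=(alive,v1) N0.N3=(alive,v0) | N2.N0=(alive,v1) N2.N1=(alive,v0) N2.N2=(alive,v1) N2.N3=(alive,v0)
Op 8: gossip N0<->N3 -> N0.N0=(alive,v1) N0.N1=(alive,v0) N0.N2=(alive,v1) N0.N3=(alive,v0) | N3.N0=(alive,v1) N3.N1=(alive,v0) N3.N2=(suspect,v1) N3.N3=(alive,v0)

Answer: N0=alive,1 N1=alive,0 N2=suspect,1 N3=alive,0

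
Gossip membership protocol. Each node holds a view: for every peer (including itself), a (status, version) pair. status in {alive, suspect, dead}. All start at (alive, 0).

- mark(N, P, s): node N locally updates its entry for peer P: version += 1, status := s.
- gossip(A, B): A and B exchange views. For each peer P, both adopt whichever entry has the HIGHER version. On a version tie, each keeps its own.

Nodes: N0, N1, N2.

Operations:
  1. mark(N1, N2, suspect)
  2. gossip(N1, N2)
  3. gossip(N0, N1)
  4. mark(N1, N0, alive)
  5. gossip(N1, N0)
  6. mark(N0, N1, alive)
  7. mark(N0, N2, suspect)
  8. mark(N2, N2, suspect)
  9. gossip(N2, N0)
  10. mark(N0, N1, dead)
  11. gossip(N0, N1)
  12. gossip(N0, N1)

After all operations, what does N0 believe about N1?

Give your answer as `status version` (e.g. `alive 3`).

Op 1: N1 marks N2=suspect -> (suspect,v1)
Op 2: gossip N1<->N2 -> N1.N0=(alive,v0) N1.N1=(alive,v0) N1.N2=(suspect,v1) | N2.N0=(alive,v0) N2.N1=(alive,v0) N2.N2=(suspect,v1)
Op 3: gossip N0<->N1 -> N0.N0=(alive,v0) N0.N1=(alive,v0) N0.N2=(suspect,v1) | N1.N0=(alive,v0) N1.N1=(alive,v0) N1.N2=(suspect,v1)
Op 4: N1 marks N0=alive -> (alive,v1)
Op 5: gossip N1<->N0 -> N1.N0=(alive,v1) N1.N1=(alive,v0) N1.N2=(suspect,v1) | N0.N0=(alive,v1) N0.N1=(alive,v0) N0.N2=(suspect,v1)
Op 6: N0 marks N1=alive -> (alive,v1)
Op 7: N0 marks N2=suspect -> (suspect,v2)
Op 8: N2 marks N2=suspect -> (suspect,v2)
Op 9: gossip N2<->N0 -> N2.N0=(alive,v1) N2.N1=(alive,v1) N2.N2=(suspect,v2) | N0.N0=(alive,v1) N0.N1=(alive,v1) N0.N2=(suspect,v2)
Op 10: N0 marks N1=dead -> (dead,v2)
Op 11: gossip N0<->N1 -> N0.N0=(alive,v1) N0.N1=(dead,v2) N0.N2=(suspect,v2) | N1.N0=(alive,v1) N1.N1=(dead,v2) N1.N2=(suspect,v2)
Op 12: gossip N0<->N1 -> N0.N0=(alive,v1) N0.N1=(dead,v2) N0.N2=(suspect,v2) | N1.N0=(alive,v1) N1.N1=(dead,v2) N1.N2=(suspect,v2)

Answer: dead 2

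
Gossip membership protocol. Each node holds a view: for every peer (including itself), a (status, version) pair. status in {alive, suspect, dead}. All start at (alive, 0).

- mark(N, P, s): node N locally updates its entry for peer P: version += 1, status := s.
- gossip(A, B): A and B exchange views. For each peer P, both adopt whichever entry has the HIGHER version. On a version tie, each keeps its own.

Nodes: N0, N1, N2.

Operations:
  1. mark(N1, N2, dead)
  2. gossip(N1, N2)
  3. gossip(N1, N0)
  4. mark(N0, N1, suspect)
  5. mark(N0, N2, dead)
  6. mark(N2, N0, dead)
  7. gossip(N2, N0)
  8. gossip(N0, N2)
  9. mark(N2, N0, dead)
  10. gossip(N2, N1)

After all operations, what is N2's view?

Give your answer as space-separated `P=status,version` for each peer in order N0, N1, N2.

Op 1: N1 marks N2=dead -> (dead,v1)
Op 2: gossip N1<->N2 -> N1.N0=(alive,v0) N1.N1=(alive,v0) N1.N2=(dead,v1) | N2.N0=(alive,v0) N2.N1=(alive,v0) N2.N2=(dead,v1)
Op 3: gossip N1<->N0 -> N1.N0=(alive,v0) N1.N1=(alive,v0) N1.N2=(dead,v1) | N0.N0=(alive,v0) N0.N1=(alive,v0) N0.N2=(dead,v1)
Op 4: N0 marks N1=suspect -> (suspect,v1)
Op 5: N0 marks N2=dead -> (dead,v2)
Op 6: N2 marks N0=dead -> (dead,v1)
Op 7: gossip N2<->N0 -> N2.N0=(dead,v1) N2.N1=(suspect,v1) N2.N2=(dead,v2) | N0.N0=(dead,v1) N0.N1=(suspect,v1) N0.N2=(dead,v2)
Op 8: gossip N0<->N2 -> N0.N0=(dead,v1) N0.N1=(suspect,v1) N0.N2=(dead,v2) | N2.N0=(dead,v1) N2.N1=(suspect,v1) N2.N2=(dead,v2)
Op 9: N2 marks N0=dead -> (dead,v2)
Op 10: gossip N2<->N1 -> N2.N0=(dead,v2) N2.N1=(suspect,v1) N2.N2=(dead,v2) | N1.N0=(dead,v2) N1.N1=(suspect,v1) N1.N2=(dead,v2)

Answer: N0=dead,2 N1=suspect,1 N2=dead,2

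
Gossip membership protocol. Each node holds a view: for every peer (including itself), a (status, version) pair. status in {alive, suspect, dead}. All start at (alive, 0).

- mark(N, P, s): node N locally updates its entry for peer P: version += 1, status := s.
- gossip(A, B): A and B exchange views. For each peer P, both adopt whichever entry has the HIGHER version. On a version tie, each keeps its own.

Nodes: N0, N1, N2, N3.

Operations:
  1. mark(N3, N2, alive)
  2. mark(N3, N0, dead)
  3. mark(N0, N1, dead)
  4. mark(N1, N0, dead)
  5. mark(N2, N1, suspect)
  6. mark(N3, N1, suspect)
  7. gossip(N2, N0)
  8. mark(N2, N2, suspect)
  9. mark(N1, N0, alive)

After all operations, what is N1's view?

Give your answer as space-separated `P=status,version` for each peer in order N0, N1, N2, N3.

Op 1: N3 marks N2=alive -> (alive,v1)
Op 2: N3 marks N0=dead -> (dead,v1)
Op 3: N0 marks N1=dead -> (dead,v1)
Op 4: N1 marks N0=dead -> (dead,v1)
Op 5: N2 marks N1=suspect -> (suspect,v1)
Op 6: N3 marks N1=suspect -> (suspect,v1)
Op 7: gossip N2<->N0 -> N2.N0=(alive,v0) N2.N1=(suspect,v1) N2.N2=(alive,v0) N2.N3=(alive,v0) | N0.N0=(alive,v0) N0.N1=(dead,v1) N0.N2=(alive,v0) N0.N3=(alive,v0)
Op 8: N2 marks N2=suspect -> (suspect,v1)
Op 9: N1 marks N0=alive -> (alive,v2)

Answer: N0=alive,2 N1=alive,0 N2=alive,0 N3=alive,0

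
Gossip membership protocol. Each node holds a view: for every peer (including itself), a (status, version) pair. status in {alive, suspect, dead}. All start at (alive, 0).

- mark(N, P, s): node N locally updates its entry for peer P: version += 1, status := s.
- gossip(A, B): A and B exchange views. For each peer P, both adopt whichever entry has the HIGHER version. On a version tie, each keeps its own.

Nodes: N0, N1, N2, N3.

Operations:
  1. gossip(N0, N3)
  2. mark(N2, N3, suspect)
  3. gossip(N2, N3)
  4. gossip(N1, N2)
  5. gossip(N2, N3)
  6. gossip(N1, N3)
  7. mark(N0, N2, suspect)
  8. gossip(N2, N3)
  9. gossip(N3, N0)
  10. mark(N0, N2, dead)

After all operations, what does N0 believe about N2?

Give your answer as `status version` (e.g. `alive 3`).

Op 1: gossip N0<->N3 -> N0.N0=(alive,v0) N0.N1=(alive,v0) N0.N2=(alive,v0) N0.N3=(alive,v0) | N3.N0=(alive,v0) N3.N1=(alive,v0) N3.N2=(alive,v0) N3.N3=(alive,v0)
Op 2: N2 marks N3=suspect -> (suspect,v1)
Op 3: gossip N2<->N3 -> N2.N0=(alive,v0) N2.N1=(alive,v0) N2.N2=(alive,v0) N2.N3=(suspect,v1) | N3.N0=(alive,v0) N3.N1=(alive,v0) N3.N2=(alive,v0) N3.N3=(suspect,v1)
Op 4: gossip N1<->N2 -> N1.N0=(alive,v0) N1.N1=(alive,v0) N1.N2=(alive,v0) N1.N3=(suspect,v1) | N2.N0=(alive,v0) N2.N1=(alive,v0) N2.N2=(alive,v0) N2.N3=(suspect,v1)
Op 5: gossip N2<->N3 -> N2.N0=(alive,v0) N2.N1=(alive,v0) N2.N2=(alive,v0) N2.N3=(suspect,v1) | N3.N0=(alive,v0) N3.N1=(alive,v0) N3.N2=(alive,v0) N3.N3=(suspect,v1)
Op 6: gossip N1<->N3 -> N1.N0=(alive,v0) N1.N1=(alive,v0) N1.N2=(alive,v0) N1.N3=(suspect,v1) | N3.N0=(alive,v0) N3.N1=(alive,v0) N3.N2=(alive,v0) N3.N3=(suspect,v1)
Op 7: N0 marks N2=suspect -> (suspect,v1)
Op 8: gossip N2<->N3 -> N2.N0=(alive,v0) N2.N1=(alive,v0) N2.N2=(alive,v0) N2.N3=(suspect,v1) | N3.N0=(alive,v0) N3.N1=(alive,v0) N3.N2=(alive,v0) N3.N3=(suspect,v1)
Op 9: gossip N3<->N0 -> N3.N0=(alive,v0) N3.N1=(alive,v0) N3.N2=(suspect,v1) N3.N3=(suspect,v1) | N0.N0=(alive,v0) N0.N1=(alive,v0) N0.N2=(suspect,v1) N0.N3=(suspect,v1)
Op 10: N0 marks N2=dead -> (dead,v2)

Answer: dead 2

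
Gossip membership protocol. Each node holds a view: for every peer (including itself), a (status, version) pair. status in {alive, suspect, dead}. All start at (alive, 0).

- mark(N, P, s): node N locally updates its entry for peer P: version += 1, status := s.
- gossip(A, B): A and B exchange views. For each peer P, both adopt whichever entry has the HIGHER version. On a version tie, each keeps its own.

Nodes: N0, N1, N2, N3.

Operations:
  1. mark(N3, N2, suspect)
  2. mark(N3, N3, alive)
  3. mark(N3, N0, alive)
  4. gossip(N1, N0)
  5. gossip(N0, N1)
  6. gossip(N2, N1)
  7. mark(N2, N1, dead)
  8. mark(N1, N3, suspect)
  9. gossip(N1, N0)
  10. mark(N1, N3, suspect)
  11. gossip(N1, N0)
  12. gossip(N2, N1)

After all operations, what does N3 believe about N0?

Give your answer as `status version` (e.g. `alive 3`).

Op 1: N3 marks N2=suspect -> (suspect,v1)
Op 2: N3 marks N3=alive -> (alive,v1)
Op 3: N3 marks N0=alive -> (alive,v1)
Op 4: gossip N1<->N0 -> N1.N0=(alive,v0) N1.N1=(alive,v0) N1.N2=(alive,v0) N1.N3=(alive,v0) | N0.N0=(alive,v0) N0.N1=(alive,v0) N0.N2=(alive,v0) N0.N3=(alive,v0)
Op 5: gossip N0<->N1 -> N0.N0=(alive,v0) N0.N1=(alive,v0) N0.N2=(alive,v0) N0.N3=(alive,v0) | N1.N0=(alive,v0) N1.N1=(alive,v0) N1.N2=(alive,v0) N1.N3=(alive,v0)
Op 6: gossip N2<->N1 -> N2.N0=(alive,v0) N2.N1=(alive,v0) N2.N2=(alive,v0) N2.N3=(alive,v0) | N1.N0=(alive,v0) N1.N1=(alive,v0) N1.N2=(alive,v0) N1.N3=(alive,v0)
Op 7: N2 marks N1=dead -> (dead,v1)
Op 8: N1 marks N3=suspect -> (suspect,v1)
Op 9: gossip N1<->N0 -> N1.N0=(alive,v0) N1.N1=(alive,v0) N1.N2=(alive,v0) N1.N3=(suspect,v1) | N0.N0=(alive,v0) N0.N1=(alive,v0) N0.N2=(alive,v0) N0.N3=(suspect,v1)
Op 10: N1 marks N3=suspect -> (suspect,v2)
Op 11: gossip N1<->N0 -> N1.N0=(alive,v0) N1.N1=(alive,v0) N1.N2=(alive,v0) N1.N3=(suspect,v2) | N0.N0=(alive,v0) N0.N1=(alive,v0) N0.N2=(alive,v0) N0.N3=(suspect,v2)
Op 12: gossip N2<->N1 -> N2.N0=(alive,v0) N2.N1=(dead,v1) N2.N2=(alive,v0) N2.N3=(suspect,v2) | N1.N0=(alive,v0) N1.N1=(dead,v1) N1.N2=(alive,v0) N1.N3=(suspect,v2)

Answer: alive 1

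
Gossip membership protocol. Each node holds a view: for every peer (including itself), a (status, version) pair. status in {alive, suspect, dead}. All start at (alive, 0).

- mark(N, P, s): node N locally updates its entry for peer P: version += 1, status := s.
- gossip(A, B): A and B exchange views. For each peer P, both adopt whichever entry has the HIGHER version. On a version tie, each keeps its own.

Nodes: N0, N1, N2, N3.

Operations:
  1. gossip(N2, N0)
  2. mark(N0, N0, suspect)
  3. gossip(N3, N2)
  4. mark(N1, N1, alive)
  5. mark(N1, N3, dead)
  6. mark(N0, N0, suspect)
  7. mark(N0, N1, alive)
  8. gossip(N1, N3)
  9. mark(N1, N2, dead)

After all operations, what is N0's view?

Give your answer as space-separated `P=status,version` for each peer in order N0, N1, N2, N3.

Op 1: gossip N2<->N0 -> N2.N0=(alive,v0) N2.N1=(alive,v0) N2.N2=(alive,v0) N2.N3=(alive,v0) | N0.N0=(alive,v0) N0.N1=(alive,v0) N0.N2=(alive,v0) N0.N3=(alive,v0)
Op 2: N0 marks N0=suspect -> (suspect,v1)
Op 3: gossip N3<->N2 -> N3.N0=(alive,v0) N3.N1=(alive,v0) N3.N2=(alive,v0) N3.N3=(alive,v0) | N2.N0=(alive,v0) N2.N1=(alive,v0) N2.N2=(alive,v0) N2.N3=(alive,v0)
Op 4: N1 marks N1=alive -> (alive,v1)
Op 5: N1 marks N3=dead -> (dead,v1)
Op 6: N0 marks N0=suspect -> (suspect,v2)
Op 7: N0 marks N1=alive -> (alive,v1)
Op 8: gossip N1<->N3 -> N1.N0=(alive,v0) N1.N1=(alive,v1) N1.N2=(alive,v0) N1.N3=(dead,v1) | N3.N0=(alive,v0) N3.N1=(alive,v1) N3.N2=(alive,v0) N3.N3=(dead,v1)
Op 9: N1 marks N2=dead -> (dead,v1)

Answer: N0=suspect,2 N1=alive,1 N2=alive,0 N3=alive,0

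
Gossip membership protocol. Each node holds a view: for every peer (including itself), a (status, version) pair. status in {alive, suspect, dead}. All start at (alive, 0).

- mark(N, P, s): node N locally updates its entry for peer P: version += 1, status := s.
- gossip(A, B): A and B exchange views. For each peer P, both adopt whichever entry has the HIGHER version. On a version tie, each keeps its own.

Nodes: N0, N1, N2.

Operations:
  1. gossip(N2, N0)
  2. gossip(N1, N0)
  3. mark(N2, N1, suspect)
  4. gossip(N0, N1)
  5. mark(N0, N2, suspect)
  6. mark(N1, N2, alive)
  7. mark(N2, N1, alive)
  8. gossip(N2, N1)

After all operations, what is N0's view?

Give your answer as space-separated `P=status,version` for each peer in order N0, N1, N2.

Op 1: gossip N2<->N0 -> N2.N0=(alive,v0) N2.N1=(alive,v0) N2.N2=(alive,v0) | N0.N0=(alive,v0) N0.N1=(alive,v0) N0.N2=(alive,v0)
Op 2: gossip N1<->N0 -> N1.N0=(alive,v0) N1.N1=(alive,v0) N1.N2=(alive,v0) | N0.N0=(alive,v0) N0.N1=(alive,v0) N0.N2=(alive,v0)
Op 3: N2 marks N1=suspect -> (suspect,v1)
Op 4: gossip N0<->N1 -> N0.N0=(alive,v0) N0.N1=(alive,v0) N0.N2=(alive,v0) | N1.N0=(alive,v0) N1.N1=(alive,v0) N1.N2=(alive,v0)
Op 5: N0 marks N2=suspect -> (suspect,v1)
Op 6: N1 marks N2=alive -> (alive,v1)
Op 7: N2 marks N1=alive -> (alive,v2)
Op 8: gossip N2<->N1 -> N2.N0=(alive,v0) N2.N1=(alive,v2) N2.N2=(alive,v1) | N1.N0=(alive,v0) N1.N1=(alive,v2) N1.N2=(alive,v1)

Answer: N0=alive,0 N1=alive,0 N2=suspect,1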